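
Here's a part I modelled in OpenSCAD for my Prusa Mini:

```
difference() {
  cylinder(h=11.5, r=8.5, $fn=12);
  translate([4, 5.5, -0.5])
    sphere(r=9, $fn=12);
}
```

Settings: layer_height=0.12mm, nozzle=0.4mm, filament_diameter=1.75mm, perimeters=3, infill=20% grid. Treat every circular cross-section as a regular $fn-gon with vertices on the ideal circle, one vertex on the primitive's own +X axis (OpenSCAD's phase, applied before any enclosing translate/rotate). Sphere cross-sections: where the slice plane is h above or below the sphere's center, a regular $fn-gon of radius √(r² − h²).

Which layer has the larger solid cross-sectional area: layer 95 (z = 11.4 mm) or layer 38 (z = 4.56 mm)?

layer 95 (z = 11.4 mm)

Layer 95 (z = 11.4): the cylinder: section is a regular 12-gon, circumradius r=8.5 (area = (12/2)·8.500²·sin(360°/12) = 216.75 mm²); the sphere at (4, 5.5) is not intersected at this z (|z−center|=11.900 > r=9); After the difference (first − rest): none of the subtracted shapes is present at this height, so the r=8.5 cylinder is unchanged — area = 216.75 mm². So its area = 216.75 mm². Layer 38 (z = 4.56): the cylinder: section is a regular 12-gon, circumradius r=8.5 (area = (12/2)·8.500²·sin(360°/12) = 216.75 mm²); the r=9 sphere at (4, 5.5) contributes a regular 12-gon of circumradius √(9²−5.06²) = 7.443 (area = (12/2)·7.443²·sin(360°/12) = 166.19 mm²); After the difference (first − rest): starting from the r=8.5 cylinder (216.75 mm²), the r=9 sphere at (4, 5.5) partially overlaps it — only the 87.66 mm² overlap (of its 166.19 mm²) is removed, clipping the outline — area = 129.09 mm². So its area = 129.09 mm². Layer 95 is larger (216.75 vs 129.09 mm²).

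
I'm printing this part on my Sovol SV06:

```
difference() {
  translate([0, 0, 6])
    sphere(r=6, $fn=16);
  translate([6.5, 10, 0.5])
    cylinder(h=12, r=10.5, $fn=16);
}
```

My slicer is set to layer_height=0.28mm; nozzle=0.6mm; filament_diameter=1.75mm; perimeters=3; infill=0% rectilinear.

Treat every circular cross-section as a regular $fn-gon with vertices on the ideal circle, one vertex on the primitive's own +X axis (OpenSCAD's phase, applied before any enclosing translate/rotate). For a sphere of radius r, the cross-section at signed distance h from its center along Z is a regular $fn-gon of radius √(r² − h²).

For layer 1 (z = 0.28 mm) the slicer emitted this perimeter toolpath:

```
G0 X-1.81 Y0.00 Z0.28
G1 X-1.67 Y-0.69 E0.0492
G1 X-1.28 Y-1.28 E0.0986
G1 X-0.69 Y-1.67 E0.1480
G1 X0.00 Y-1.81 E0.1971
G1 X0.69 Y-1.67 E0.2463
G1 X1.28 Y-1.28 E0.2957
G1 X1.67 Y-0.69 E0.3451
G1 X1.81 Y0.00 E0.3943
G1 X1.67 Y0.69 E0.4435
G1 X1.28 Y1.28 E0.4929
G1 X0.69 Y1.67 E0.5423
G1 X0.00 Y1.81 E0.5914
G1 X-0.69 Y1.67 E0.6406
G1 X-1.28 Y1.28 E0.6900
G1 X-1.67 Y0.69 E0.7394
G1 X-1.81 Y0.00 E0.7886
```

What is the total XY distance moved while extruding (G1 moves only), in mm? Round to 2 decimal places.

Sum the Euclidean lengths of each G1 segment: total = 11.29 mm.

11.29 mm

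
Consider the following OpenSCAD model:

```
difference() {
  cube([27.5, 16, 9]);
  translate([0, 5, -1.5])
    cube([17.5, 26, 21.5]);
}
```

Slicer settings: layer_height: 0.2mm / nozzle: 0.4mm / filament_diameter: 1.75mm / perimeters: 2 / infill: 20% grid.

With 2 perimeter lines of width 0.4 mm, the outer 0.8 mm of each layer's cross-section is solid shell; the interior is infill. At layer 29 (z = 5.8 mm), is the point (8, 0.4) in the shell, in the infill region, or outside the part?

shell

At z = 5.8 mm: the cube is present — its section is the full 27.5×16 rectangle; the cube at (0, 5) (footprint 17.5×26) is included at this height; Subtracting the remaining from the first: starting from the 27.5×16 cube, the 17.5×26 cube at (0, 5) partially overlaps it — only the 192.50 mm² overlap (of its 455.00 mm²) is removed, clipping the outline — 1 connected region. Overall, the cross-section is a single solid region. The nearest boundary edge runs (27.50, 0.00)→(0.00, 0.00); distance from the point to it = 0.40 mm. The point is inside the cross-section, 0.40 mm from the nearest boundary — within the 0.8 mm shell band (2 × 0.4).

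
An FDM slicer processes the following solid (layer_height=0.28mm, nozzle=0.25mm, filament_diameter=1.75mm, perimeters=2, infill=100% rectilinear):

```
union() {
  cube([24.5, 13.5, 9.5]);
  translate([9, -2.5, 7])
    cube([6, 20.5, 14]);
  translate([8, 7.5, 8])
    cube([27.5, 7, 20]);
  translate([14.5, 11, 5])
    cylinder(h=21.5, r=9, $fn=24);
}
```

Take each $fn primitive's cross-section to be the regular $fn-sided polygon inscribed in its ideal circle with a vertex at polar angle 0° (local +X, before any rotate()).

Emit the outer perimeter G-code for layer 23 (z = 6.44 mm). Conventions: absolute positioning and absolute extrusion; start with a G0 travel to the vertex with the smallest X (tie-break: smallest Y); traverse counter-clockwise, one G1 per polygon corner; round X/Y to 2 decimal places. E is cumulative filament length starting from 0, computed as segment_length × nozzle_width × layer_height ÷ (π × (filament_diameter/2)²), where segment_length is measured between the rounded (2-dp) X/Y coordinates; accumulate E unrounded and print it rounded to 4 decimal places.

G0 X0.00 Y0.00 Z6.44
G1 X24.50 Y0.00 E0.7130
G1 X24.50 Y13.50 E1.1059
G1 X23.12 Y13.50 E1.1461
G1 X22.29 Y15.50 E1.2091
G1 X20.86 Y17.36 E1.2774
G1 X19.00 Y18.79 E1.3456
G1 X16.83 Y19.69 E1.4140
G1 X14.50 Y20.00 E1.4824
G1 X12.17 Y19.69 E1.5508
G1 X10.00 Y18.79 E1.6192
G1 X8.14 Y17.36 E1.6875
G1 X6.71 Y15.50 E1.7557
G1 X5.88 Y13.50 E1.8188
G1 X0.00 Y13.50 E1.9899
G1 X0.00 Y0.00 E2.3828

At z = 6.44 mm: the cube (footprint 24.5×13.5) is included at this height; the cube at (9, -2.5) does not reach this height (z outside [7, 21]); the cube at (8, 7.5) is not intersected at this z (z outside [8, 28]); the r=9 cylinder at (14.5, 11) contributes a regular 24-gon of circumradius 9; Merging all regions: the regions partially overlap (shared area 169.96 mm²), so overlapping operands fuse into one piece — 1 connected region. The outline is a single polygon with 15 vertices. Extrusion per mm of travel: 0.25 × 0.28 / (π × 0.875²) = 0.029103. Accumulating E over each segment gives final E = 2.3828.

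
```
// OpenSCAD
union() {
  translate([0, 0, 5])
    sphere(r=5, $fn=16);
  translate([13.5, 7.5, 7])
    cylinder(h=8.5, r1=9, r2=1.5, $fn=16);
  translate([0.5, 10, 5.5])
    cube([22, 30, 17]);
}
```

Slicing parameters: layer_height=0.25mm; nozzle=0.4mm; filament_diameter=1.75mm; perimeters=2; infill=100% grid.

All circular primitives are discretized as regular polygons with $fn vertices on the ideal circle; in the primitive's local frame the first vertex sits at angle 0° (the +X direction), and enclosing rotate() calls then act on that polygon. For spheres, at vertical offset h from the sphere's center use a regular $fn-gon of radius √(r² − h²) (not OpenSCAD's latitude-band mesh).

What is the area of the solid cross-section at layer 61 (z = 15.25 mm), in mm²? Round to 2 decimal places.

669.06 mm²

At z = 15.25 mm: the sphere is not intersected at this z (|z−center|=10.250 > r=5); the cone at (13.5, 7.5): at t=0.971 of its height the radius interpolates to r₁+(r₂−r₁)t = 1.721, giving a regular 16-gon of that circumradius (area = (16/2)·1.721²·sin(360°/16) = 9.06 mm²); the cube at (0.5, 10) is present — its section is the full 22×30 rectangle (area 660.00 mm²); Taking the union: the 2 present regions are separate (no shared area or edge), so areas and boundary lengths simply add and each stays a separate island — area = 669.06 mm². Overall, the cross-section has 2 separate islands. Net area = 669.06 mm².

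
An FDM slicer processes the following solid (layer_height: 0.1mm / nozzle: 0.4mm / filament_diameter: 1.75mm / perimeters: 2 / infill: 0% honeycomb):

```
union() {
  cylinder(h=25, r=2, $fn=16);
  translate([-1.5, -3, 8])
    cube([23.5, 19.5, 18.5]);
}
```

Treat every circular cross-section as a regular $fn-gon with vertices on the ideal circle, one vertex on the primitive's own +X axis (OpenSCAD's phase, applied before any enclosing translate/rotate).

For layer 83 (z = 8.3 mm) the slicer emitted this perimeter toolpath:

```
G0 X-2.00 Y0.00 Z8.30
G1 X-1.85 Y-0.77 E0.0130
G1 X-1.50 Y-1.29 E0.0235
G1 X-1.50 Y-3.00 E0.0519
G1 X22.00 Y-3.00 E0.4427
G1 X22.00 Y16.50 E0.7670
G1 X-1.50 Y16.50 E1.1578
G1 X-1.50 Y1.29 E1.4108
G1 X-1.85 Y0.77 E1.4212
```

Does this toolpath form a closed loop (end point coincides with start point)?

Start point (G0): (-2.00, 0.00). End point (last G1): the path does not return to the start — open.

no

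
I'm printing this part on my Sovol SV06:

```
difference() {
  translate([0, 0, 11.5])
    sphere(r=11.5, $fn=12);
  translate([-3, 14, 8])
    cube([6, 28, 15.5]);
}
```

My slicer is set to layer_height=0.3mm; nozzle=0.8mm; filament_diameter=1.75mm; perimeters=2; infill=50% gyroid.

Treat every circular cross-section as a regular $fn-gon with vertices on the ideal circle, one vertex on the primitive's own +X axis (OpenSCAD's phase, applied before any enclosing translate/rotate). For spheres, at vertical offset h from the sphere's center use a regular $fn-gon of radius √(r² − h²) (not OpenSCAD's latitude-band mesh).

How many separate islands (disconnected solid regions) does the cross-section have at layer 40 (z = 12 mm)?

At z = 12 mm: the r=11.5 sphere slices to a regular 12-gon of circumradius 11.489 (√(r²−h²) with h=0.5 from center); the cube at (-3, 14) (footprint 6×28) is included at this height; Subtracting the remaining from the first: starting from the r=11.5 sphere, the 6×28 cube at (-3, 14) misses the remaining region (no effect) — 1 connected region. Overall, the cross-section is a single solid region. Island count = 1.

1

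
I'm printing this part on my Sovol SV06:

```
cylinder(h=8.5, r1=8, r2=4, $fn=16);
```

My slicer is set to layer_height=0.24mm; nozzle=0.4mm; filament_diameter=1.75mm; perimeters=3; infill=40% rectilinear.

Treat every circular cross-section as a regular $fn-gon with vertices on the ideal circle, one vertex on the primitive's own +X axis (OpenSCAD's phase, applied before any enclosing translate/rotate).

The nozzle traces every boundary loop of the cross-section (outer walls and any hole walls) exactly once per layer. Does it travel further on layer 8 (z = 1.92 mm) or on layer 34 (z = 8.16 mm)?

Layer 8 (z = 1.92): the cone: at t=0.226 of its height the radius interpolates to r₁+(r₂−r₁)t = 7.096, giving a regular 16-gon of that circumradius (perimeter = 2·16·7.096·sin(180°/16) = 44.30 mm). So its perimeter = 44.30 mm. Layer 34 (z = 8.16): the cone: at t=0.960 of its height the radius interpolates to r₁+(r₂−r₁)t = 4.160, giving a regular 16-gon of that circumradius (perimeter = 2·16·4.160·sin(180°/16) = 25.97 mm). So its perimeter = 25.97 mm. Layer 8 is larger (44.30 vs 25.97 mm).

layer 8 (z = 1.92 mm)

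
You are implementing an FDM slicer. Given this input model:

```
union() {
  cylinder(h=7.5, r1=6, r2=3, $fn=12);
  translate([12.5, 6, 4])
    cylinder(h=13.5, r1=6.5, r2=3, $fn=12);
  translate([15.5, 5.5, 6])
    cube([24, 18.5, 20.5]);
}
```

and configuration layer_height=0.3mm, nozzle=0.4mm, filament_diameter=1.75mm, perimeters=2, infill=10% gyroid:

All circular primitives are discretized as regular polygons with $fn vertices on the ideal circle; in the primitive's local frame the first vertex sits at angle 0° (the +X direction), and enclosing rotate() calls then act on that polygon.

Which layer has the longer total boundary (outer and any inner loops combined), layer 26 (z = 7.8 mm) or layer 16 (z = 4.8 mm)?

Layer 26 (z = 7.8): the cone is not intersected at this z (z outside [0, 7.5]); the cone at (12.5, 6): at t=0.281 of its height the radius interpolates to r₁+(r₂−r₁)t = 5.515, giving a regular 12-gon of that circumradius (perimeter = 2·12·5.515·sin(180°/12) = 34.26 mm); the 24×18.5 cube at (15.5, 5.5) contributes its full rectangle (perimeter 85.00 mm); Taking the union: the regions partially overlap (shared area 8.72 mm²), so the edge portions inside another operand are dropped and the merged outline is re-measured after clipping — boundary = 105.96 mm. So its perimeter = 105.96 mm. Layer 16 (z = 4.8): the cone (r1=6→r2=3) has section circumradius 4.080 here — a regular 12-gon (perimeter = 2·12·4.080·sin(180°/12) = 25.34 mm); the cone at (12.5, 6) contributes a regular 12-gon of circumradius 6.293 (interpolated between r1=6.5 and r2=3 at t=0.059) (perimeter = 2·12·6.293·sin(180°/12) = 39.09 mm); the cube at (15.5, 5.5) is not intersected at this z (z outside [6, 26.5]); Combining (union): the 2 present regions are separate (no shared area or edge), so areas and boundary lengths simply add and each stays a separate island — boundary = 64.43 mm. So its perimeter = 64.43 mm. Layer 26 is larger (105.96 vs 64.43 mm).

layer 26 (z = 7.8 mm)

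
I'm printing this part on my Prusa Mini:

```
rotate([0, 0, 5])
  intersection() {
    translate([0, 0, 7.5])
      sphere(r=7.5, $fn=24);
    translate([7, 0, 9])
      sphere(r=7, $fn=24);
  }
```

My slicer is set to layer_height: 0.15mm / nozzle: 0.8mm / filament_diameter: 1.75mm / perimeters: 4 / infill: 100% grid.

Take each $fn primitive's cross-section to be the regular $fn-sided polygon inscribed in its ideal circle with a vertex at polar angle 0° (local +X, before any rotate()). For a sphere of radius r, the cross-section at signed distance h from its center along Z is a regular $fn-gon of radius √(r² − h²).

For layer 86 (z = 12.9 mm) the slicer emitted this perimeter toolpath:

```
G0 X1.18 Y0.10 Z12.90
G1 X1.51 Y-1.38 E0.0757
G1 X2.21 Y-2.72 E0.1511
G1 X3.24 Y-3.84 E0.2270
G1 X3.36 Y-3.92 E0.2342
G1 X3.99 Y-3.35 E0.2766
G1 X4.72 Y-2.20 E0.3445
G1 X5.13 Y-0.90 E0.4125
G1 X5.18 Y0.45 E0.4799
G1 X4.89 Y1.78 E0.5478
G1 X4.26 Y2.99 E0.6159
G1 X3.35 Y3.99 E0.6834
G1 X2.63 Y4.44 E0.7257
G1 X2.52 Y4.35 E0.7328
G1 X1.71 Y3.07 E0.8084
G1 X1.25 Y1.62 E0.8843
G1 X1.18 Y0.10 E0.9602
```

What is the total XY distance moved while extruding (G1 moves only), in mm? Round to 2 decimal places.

19.25 mm

Sum the Euclidean lengths of each G1 segment: total = 19.25 mm.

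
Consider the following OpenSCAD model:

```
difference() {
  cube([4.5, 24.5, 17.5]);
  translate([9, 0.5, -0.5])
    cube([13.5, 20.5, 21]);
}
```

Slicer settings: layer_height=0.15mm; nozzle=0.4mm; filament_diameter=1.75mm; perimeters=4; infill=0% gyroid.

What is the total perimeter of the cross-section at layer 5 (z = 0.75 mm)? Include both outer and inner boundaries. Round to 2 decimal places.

At z = 0.75 mm: the cube (footprint 4.5×24.5) is included at this height (perimeter 58.00 mm); the cube at (9, 0.5) (footprint 13.5×20.5) is included at this height (perimeter 68.00 mm); Subtracting the remaining from the first: starting from the 4.5×24.5 cube, the 13.5×20.5 cube at (9, 0.5) misses the remaining region (no effect) — boundary = 58.00 mm. Overall, the cross-section is a single solid region. Total boundary length (outer) = 58.00 mm.

58.00 mm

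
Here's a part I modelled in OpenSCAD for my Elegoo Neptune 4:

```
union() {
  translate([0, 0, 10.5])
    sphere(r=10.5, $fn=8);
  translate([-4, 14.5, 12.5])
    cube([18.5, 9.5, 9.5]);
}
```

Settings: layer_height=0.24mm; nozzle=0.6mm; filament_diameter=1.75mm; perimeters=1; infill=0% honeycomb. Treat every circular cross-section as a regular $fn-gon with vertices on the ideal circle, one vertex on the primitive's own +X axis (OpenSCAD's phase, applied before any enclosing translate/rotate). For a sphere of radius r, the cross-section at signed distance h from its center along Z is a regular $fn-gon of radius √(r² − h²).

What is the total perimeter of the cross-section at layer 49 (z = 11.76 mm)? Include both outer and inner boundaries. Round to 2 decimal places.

At z = 11.76 mm: the r=10.5 sphere contributes a regular 8-gon of circumradius √(10.5²−1.26²) = 10.424 (perimeter = 2·8·10.424·sin(180°/8) = 63.83 mm); the cube at (-4, 14.5) is absent (z outside [12.5, 22]); Taking the union: only the r=10.5 sphere is present, so the union is just that shape — boundary = 63.83 mm. Overall, the cross-section is a single solid region. Total boundary length (outer) = 63.83 mm.

63.83 mm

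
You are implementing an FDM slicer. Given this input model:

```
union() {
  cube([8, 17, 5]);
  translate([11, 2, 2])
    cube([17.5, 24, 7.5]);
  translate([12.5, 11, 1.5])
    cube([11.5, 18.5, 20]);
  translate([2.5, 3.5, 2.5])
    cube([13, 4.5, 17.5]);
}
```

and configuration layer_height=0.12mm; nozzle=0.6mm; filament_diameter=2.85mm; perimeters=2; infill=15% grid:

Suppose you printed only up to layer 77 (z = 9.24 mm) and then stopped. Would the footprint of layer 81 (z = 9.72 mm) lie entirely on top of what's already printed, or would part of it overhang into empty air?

Compare the two slices. At z = 9.24: the cube does not reach this height (z outside [0, 5]); the 17.5×24 cube at (11, 2) contributes its full rectangle (area 420.00 mm²); the cube at (12.5, 11) (footprint 11.5×18.5) is included at this height (area 212.75 mm²); the cube at (2.5, 3.5) (footprint 13×4.5) is included at this height (area 58.50 mm²); Merging all regions: the regions partially overlap — summed areas 691.25 mm² minus the doubly-counted overlap 192.75 mm² gives 498.50 mm² — area = 498.50 mm². At z = 9.72: the cube is absent (z outside [0, 5]); the cube at (11, 2) is absent (z outside [2, 9.5]); the cube at (12.5, 11) is present — its section is the full 11.5×18.5 rectangle (area 212.75 mm²); the cube at (2.5, 3.5) is present — its section is the full 13×4.5 rectangle (area 58.50 mm²); Merging all regions: the 2 present regions are separate (no shared area or edge), so areas and boundary lengths simply add and each stays a separate island — area = 271.25 mm². Checking containment: the cross-section at z = 9.72 is a subset of the cross-section at z = 9.24.

entirely on top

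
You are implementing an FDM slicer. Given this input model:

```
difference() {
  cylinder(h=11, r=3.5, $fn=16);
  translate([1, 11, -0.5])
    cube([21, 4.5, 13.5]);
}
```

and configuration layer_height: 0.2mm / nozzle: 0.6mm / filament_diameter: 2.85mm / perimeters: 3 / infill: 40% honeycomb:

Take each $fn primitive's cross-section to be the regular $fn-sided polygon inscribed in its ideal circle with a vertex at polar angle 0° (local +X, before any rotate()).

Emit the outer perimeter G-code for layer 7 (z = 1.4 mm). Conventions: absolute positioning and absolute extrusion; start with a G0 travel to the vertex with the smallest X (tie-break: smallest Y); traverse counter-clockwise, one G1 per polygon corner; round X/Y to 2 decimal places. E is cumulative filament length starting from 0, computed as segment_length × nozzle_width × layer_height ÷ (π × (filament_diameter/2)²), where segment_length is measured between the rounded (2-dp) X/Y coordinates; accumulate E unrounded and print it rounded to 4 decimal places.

At z = 1.4 mm: the r=3.5 cylinder contributes a regular 16-gon of circumradius 3.5; the 21×4.5 cube at (1, 11) contributes its full rectangle; Subtracting the remaining from the first: starting from the r=3.5 cylinder, the 21×4.5 cube at (1, 11) misses the remaining region (no effect) — 1 connected region. The outline is a single polygon with 16 vertices. Extrusion per mm of travel: 0.6 × 0.2 / (π × 1.425²) = 0.018811. Accumulating E over each segment gives final E = 0.4106.

G0 X-3.50 Y0.00 Z1.40
G1 X-3.23 Y-1.34 E0.0257
G1 X-2.47 Y-2.47 E0.0513
G1 X-1.34 Y-3.23 E0.0769
G1 X0.00 Y-3.50 E0.1027
G1 X1.34 Y-3.23 E0.1284
G1 X2.47 Y-2.47 E0.1540
G1 X3.23 Y-1.34 E0.1796
G1 X3.50 Y0.00 E0.2053
G1 X3.23 Y1.34 E0.2310
G1 X2.47 Y2.47 E0.2566
G1 X1.34 Y3.23 E0.2823
G1 X0.00 Y3.50 E0.3080
G1 X-1.34 Y3.23 E0.3337
G1 X-2.47 Y2.47 E0.3593
G1 X-3.23 Y1.34 E0.3849
G1 X-3.50 Y0.00 E0.4106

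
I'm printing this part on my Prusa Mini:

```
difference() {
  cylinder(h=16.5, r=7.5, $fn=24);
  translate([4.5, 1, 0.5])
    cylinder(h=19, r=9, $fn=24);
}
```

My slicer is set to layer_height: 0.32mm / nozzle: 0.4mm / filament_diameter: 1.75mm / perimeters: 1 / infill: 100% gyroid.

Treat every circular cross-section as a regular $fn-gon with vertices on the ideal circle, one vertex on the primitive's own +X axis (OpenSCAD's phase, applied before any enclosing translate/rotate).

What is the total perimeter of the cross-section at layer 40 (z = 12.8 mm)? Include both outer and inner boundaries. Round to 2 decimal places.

40.50 mm

At z = 12.8 mm: the cylinder: section is a regular 24-gon, circumradius r=7.5 (perimeter = 2·24·7.500·sin(180°/24) = 46.99 mm); the r=9 cylinder at (4.5, 1) gives a regular 24-gon of circumradius 9 (constant along its height) (perimeter = 2·24·9.000·sin(180°/24) = 56.39 mm); After the difference (first − rest): starting from the r=7.5 cylinder, the r=9 cylinder at (4.5, 1) partially overlaps it — only the 134.37 mm² overlap (of its 251.57 mm²) is removed, clipping the outline — boundary = 40.50 mm. Overall, the cross-section is a single solid region. Total boundary length (outer) = 40.50 mm.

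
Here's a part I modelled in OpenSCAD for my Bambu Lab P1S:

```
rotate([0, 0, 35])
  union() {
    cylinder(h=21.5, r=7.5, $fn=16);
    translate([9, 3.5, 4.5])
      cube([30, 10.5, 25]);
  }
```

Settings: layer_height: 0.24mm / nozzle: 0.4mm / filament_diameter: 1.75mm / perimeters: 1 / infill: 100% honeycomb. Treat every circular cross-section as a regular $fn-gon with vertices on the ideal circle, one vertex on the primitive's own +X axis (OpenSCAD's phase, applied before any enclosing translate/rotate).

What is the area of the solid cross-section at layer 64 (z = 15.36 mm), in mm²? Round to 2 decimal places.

At z = 15.36 mm: the cylinder: section is a regular 16-gon, circumradius r=7.5 (area = (16/2)·7.500²·sin(360°/16) = 172.21 mm²); the cube at (9, 3.5) is present — its section is the full 30×10.5 rectangle (area 315.00 mm²); Taking the union: the 2 present regions are separate (no shared area or edge), so areas and boundary lengths simply add and each stays a separate island — area = 487.21 mm²; (whole slice rotated 35° about Z — lengths, areas and connectivity unchanged). Overall, the cross-section has 2 separate islands. Net area = 487.21 mm².

487.21 mm²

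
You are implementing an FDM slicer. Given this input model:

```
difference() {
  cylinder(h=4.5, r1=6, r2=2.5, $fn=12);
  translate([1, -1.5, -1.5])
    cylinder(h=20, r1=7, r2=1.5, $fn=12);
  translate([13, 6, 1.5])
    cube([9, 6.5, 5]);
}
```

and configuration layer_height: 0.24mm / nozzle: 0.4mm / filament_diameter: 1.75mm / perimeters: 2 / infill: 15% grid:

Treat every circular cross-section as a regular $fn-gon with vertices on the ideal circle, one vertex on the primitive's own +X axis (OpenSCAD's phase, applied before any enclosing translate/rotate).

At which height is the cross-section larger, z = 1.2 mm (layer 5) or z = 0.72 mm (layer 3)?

Layer 5 (z = 1.2): the cone: at t=0.267 of its height the radius interpolates to r₁+(r₂−r₁)t = 5.067, giving a regular 12-gon of that circumradius (area = (12/2)·5.067²·sin(360°/12) = 77.01 mm²); the cone at (1, -1.5): at t=0.135 of its height the radius interpolates to r₁+(r₂−r₁)t = 6.258, giving a regular 12-gon of that circumradius (area = (12/2)·6.258²·sin(360°/12) = 117.47 mm²); the cube at (13, 6) does not reach this height (z outside [1.5, 6.5]); Taking the first minus the rest: starting from the cone (77.01 mm²), the cone at (1, -1.5) partially overlaps it — only the 73.00 mm² overlap (of its 117.47 mm²) is removed, clipping the outline — area = 4.01 mm². So its area = 4.01 mm². Layer 3 (z = 0.72): the cone: at t=0.160 of its height the radius interpolates to r₁+(r₂−r₁)t = 5.440, giving a regular 12-gon of that circumradius (area = (12/2)·5.440²·sin(360°/12) = 88.78 mm²); the cone at (1, -1.5) contributes a regular 12-gon of circumradius 6.389 (interpolated between r1=7 and r2=1.5 at t=0.111) (area = (12/2)·6.389²·sin(360°/12) = 122.48 mm²); the cube at (13, 6) is not intersected at this z (z outside [1.5, 6.5]); Subtracting the remaining from the first: starting from the cone (88.78 mm²), the cone at (1, -1.5) partially overlaps it — only the 81.88 mm² overlap (of its 122.48 mm²) is removed, clipping the outline — area = 6.90 mm². So its area = 6.90 mm². Layer 3 is larger (6.90 vs 4.01 mm²).

layer 3 (z = 0.72 mm)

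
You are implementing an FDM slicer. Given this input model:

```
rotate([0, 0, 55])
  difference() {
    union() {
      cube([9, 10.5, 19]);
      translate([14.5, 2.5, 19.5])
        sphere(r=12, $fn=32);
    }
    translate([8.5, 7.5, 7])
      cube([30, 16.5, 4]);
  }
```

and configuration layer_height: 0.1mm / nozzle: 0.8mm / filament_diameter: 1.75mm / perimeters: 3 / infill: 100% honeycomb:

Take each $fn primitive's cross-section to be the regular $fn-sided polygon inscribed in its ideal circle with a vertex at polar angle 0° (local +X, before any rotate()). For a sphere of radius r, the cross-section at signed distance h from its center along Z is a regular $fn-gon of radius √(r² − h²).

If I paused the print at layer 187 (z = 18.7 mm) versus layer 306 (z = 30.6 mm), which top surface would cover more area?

Layer 187 (z = 18.7): the 9×10.5 cube contributes its full rectangle (area 94.50 mm²); the r=12 sphere at (14.5, 2.5) contributes a regular 32-gon of circumradius √(12²−0.8²) = 11.973 (area = (32/2)·11.973²·sin(360°/32) = 447.49 mm²); Merging all regions: the regions partially overlap — summed areas 541.99 mm² minus the doubly-counted overlap 59.61 mm² gives 482.38 mm² — area = 482.38 mm²; the cube at (8.5, 7.5) is absent (z outside [7, 11]); Taking the first minus the rest: none of the subtracted shapes is present at this height, so the result so far is unchanged — area = 482.38 mm²; (rotated 55° about Z; rotation is an isometry so areas/perimeters/island counts are preserved). So its area = 482.38 mm². Layer 306 (z = 30.6): the cube is not intersected at this z (z outside [0, 19]); the sphere at (14.5, 2.5): section is a regular 32-gon, circumradius = √(r²−h²) = √(12²−11.1²) = 4.560 (area = (32/2)·4.560²·sin(360°/32) = 64.89 mm²); Taking the union: only the r=12 sphere at (14.5, 2.5) is present, so the union is just that shape — area = 64.89 mm²; the cube at (8.5, 7.5) is absent (z outside [7, 11]); Subtracting the remaining from the first: none of the subtracted shapes is present at this height, so the result so far is unchanged — area = 64.89 mm²; (rotated 55° about Z; rotation is an isometry so areas/perimeters/island counts are preserved). So its area = 64.89 mm². Layer 187 is larger (482.38 vs 64.89 mm²).

layer 187 (z = 18.7 mm)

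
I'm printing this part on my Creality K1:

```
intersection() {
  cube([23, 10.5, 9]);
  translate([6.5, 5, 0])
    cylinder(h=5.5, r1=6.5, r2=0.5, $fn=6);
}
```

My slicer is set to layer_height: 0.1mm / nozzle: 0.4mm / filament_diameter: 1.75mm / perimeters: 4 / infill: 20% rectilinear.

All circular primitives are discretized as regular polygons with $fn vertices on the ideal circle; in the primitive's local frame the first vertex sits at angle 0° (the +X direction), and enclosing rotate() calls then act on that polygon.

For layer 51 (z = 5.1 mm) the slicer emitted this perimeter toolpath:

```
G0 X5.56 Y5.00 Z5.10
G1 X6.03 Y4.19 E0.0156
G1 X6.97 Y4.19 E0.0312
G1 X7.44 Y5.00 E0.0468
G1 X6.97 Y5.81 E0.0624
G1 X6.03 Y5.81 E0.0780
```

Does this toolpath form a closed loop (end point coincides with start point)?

no

Start point (G0): (5.56, 5.00). End point (last G1): the path does not return to the start — open.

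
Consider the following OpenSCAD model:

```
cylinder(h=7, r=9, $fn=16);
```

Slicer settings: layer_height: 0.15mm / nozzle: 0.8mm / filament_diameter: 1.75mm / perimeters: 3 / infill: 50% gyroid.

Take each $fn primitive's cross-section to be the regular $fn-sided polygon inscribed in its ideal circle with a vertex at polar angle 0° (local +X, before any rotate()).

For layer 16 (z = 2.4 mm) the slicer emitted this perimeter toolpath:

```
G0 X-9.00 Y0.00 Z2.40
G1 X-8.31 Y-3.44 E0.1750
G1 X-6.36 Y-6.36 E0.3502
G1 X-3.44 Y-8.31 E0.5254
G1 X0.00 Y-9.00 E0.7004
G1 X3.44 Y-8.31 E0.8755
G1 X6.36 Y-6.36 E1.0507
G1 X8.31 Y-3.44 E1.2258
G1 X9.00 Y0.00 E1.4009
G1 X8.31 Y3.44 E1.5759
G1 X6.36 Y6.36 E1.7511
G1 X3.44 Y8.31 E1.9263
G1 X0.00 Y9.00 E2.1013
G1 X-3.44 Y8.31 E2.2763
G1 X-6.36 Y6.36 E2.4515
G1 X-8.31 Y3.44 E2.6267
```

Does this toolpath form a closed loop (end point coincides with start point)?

Start point (G0): (-9.00, 0.00). End point (last G1): the path does not return to the start — open.

no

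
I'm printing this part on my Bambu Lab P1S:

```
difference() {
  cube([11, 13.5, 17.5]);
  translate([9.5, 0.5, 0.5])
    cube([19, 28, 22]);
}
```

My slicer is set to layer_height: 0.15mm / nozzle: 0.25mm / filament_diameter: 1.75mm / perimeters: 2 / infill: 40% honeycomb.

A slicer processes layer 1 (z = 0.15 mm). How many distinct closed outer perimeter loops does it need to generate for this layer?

1

At z = 0.15 mm: the 11×13.5 cube contributes its full rectangle; the cube at (9.5, 0.5) does not reach this height (z outside [0.5, 22.5]); After the difference (first − rest): none of the subtracted shapes is present at this height, so the 11×13.5 cube is unchanged — 1 connected region. The result has 1 disconnected region.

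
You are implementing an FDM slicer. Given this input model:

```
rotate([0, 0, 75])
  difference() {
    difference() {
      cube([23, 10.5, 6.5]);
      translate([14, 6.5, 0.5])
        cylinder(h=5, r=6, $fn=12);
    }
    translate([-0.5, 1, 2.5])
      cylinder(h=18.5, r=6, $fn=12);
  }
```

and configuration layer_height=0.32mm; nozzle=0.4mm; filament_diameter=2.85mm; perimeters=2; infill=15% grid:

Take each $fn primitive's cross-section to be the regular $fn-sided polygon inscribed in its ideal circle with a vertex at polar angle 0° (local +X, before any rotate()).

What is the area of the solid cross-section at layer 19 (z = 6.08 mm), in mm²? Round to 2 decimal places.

212.10 mm²

At z = 6.08 mm: the cube (footprint 23×10.5) is included at this height (area 241.50 mm²); the cylinder at (14, 6.5) is absent (z outside [0.5, 5.5]); Subtracting the remaining from the first: none of the subtracted shapes is present at this height, so the 23×10.5 cube is unchanged — area = 241.50 mm²; the r=6 cylinder at (-0.5, 1) gives a regular 12-gon of circumradius 6 (constant along its height) (area = (12/2)·6.000²·sin(360°/12) = 108.00 mm²); After the difference (first − rest): starting from the result so far (241.50 mm²), the r=6 cylinder at (-0.5, 1) partially overlaps it — only the 29.40 mm² overlap (of its 108.00 mm²) is removed, clipping the outline — area = 212.10 mm²; (whole slice rotated 75° about Z — lengths, areas and connectivity unchanged). Overall, the cross-section is a single solid region. Net area = 212.10 mm².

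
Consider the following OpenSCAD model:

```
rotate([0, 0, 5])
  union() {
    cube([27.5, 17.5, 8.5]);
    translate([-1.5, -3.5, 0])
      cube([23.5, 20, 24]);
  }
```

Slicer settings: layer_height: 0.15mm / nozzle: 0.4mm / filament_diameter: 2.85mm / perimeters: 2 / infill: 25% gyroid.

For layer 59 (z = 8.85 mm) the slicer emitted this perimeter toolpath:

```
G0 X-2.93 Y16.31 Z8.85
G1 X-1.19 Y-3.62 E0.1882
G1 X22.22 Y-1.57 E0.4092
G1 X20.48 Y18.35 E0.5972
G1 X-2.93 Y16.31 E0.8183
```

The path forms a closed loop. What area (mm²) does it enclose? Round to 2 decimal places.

Apply the shoelace formula to the sequence of (X, Y) vertices; enclosed area = 470.00 mm².

470.00 mm²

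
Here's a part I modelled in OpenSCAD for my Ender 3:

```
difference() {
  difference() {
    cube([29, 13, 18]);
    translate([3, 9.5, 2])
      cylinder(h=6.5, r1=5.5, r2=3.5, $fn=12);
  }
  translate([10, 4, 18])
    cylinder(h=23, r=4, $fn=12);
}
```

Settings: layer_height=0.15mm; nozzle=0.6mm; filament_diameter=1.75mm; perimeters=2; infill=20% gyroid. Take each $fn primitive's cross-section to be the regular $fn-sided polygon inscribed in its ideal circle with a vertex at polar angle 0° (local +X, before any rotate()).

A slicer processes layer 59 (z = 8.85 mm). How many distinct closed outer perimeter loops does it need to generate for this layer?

1

At z = 8.85 mm: the cube (footprint 29×13) is included at this height; the cone at (3, 9.5) is absent (z outside [2, 8.5]); Taking the first minus the rest: none of the subtracted shapes is present at this height, so the 29×13 cube is unchanged — 1 connected region; the cylinder at (10, 4) is not intersected at this z (z outside [18, 41]); After the difference (first − rest): none of the subtracted shapes is present at this height, so the result so far is unchanged — 1 connected region. The result has 1 disconnected region.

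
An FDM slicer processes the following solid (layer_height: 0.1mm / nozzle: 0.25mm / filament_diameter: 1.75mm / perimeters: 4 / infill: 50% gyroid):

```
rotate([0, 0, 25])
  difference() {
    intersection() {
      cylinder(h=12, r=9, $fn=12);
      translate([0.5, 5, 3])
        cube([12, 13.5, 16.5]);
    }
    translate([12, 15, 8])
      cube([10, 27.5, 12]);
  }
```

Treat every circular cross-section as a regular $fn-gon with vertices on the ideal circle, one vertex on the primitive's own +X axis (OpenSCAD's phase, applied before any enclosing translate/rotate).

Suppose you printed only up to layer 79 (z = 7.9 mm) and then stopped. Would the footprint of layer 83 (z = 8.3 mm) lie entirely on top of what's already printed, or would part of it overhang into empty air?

entirely on top

Compare the two slices. At z = 7.9: the r=9 cylinder contributes a regular 12-gon of circumradius 9 (area = (12/2)·9.000²·sin(360°/12) = 243.00 mm²); the cube at (0.5, 5) (footprint 12×13.5) is included at this height (area 162.00 mm²); Taking the intersection: the 12×13.5 cube at (0.5, 5) partially overlaps the r=9 cylinder; clipping to the common part keeps 17.22 mm² — area = 17.22 mm²; the cube at (12, 15) is absent (z outside [8, 20]); After the difference (first − rest): none of the subtracted shapes is present at this height, so that combined region is unchanged — area = 17.22 mm²; (whole slice rotated 25° about Z — lengths, areas and connectivity unchanged). At z = 8.3: the cylinder: section is a regular 12-gon, circumradius r=9 (area = (12/2)·9.000²·sin(360°/12) = 243.00 mm²); the 12×13.5 cube at (0.5, 5) contributes its full rectangle (area 162.00 mm²); Taking the intersection: the 12×13.5 cube at (0.5, 5) partially overlaps the r=9 cylinder; clipping to the common part keeps 17.22 mm² — area = 17.22 mm²; the 10×27.5 cube at (12, 15) contributes its full rectangle (area 275.00 mm²); After the difference (first − rest): starting from that combined region (17.22 mm²), the 10×27.5 cube at (12, 15) misses the remaining region (no effect) — area = 17.22 mm²; (rotated 25° about Z; rotation is an isometry so areas/perimeters/island counts are preserved). Checking containment: the cross-section at z = 8.3 is a subset of the cross-section at z = 7.9.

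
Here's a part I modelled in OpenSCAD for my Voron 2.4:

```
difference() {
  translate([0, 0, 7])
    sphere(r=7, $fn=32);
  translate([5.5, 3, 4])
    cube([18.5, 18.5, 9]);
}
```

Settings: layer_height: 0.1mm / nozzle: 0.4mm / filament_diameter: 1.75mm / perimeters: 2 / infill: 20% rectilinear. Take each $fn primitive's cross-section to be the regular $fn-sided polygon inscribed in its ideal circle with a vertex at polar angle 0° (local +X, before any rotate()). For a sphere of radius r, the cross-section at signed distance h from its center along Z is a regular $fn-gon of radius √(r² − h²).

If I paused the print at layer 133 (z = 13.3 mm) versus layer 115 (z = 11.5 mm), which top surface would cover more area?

Layer 133 (z = 13.3): the sphere: section is a regular 32-gon, circumradius = √(r²−h²) = √(7²−6.3²) = 3.051 (area = (32/2)·3.051²·sin(360°/32) = 29.06 mm²); the cube at (5.5, 3) is not intersected at this z (z outside [4, 13]); Subtracting the remaining from the first: none of the subtracted shapes is present at this height, so the r=7 sphere is unchanged — area = 29.06 mm². So its area = 29.06 mm². Layer 115 (z = 11.5): the r=7 sphere slices to a regular 32-gon of circumradius 5.362 (√(r²−h²) with h=4.5 from center) (area = (32/2)·5.362²·sin(360°/32) = 89.74 mm²); the cube at (5.5, 3) is present — its section is the full 18.5×18.5 rectangle (area 342.25 mm²); After the difference (first − rest): starting from the r=7 sphere (89.74 mm²), the 18.5×18.5 cube at (5.5, 3) misses the remaining region (no effect) — area = 89.74 mm². So its area = 89.74 mm². Layer 115 is larger (89.74 vs 29.06 mm²).

layer 115 (z = 11.5 mm)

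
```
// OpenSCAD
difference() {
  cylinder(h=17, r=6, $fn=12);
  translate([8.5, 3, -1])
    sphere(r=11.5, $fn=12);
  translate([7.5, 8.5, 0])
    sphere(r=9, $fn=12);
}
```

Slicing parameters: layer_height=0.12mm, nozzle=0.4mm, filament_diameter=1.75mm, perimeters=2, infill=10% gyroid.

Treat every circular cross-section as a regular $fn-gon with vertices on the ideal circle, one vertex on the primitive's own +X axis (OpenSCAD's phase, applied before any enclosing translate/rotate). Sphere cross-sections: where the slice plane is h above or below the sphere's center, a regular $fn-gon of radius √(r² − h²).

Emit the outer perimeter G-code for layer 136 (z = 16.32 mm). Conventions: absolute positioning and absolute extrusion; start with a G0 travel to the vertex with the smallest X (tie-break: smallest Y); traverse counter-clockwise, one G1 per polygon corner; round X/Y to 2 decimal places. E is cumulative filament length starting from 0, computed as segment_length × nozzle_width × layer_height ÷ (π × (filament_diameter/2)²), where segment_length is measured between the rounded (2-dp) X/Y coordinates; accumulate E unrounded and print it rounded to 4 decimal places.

G0 X-6.00 Y0.00 Z16.32
G1 X-5.20 Y-3.00 E0.0620
G1 X-3.00 Y-5.20 E0.1240
G1 X0.00 Y-6.00 E0.1860
G1 X3.00 Y-5.20 E0.2480
G1 X5.20 Y-3.00 E0.3101
G1 X6.00 Y0.00 E0.3720
G1 X5.20 Y3.00 E0.4340
G1 X3.00 Y5.20 E0.4961
G1 X0.00 Y6.00 E0.5580
G1 X-3.00 Y5.20 E0.6200
G1 X-5.20 Y3.00 E0.6821
G1 X-6.00 Y0.00 E0.7440

At z = 16.32 mm: the cylinder: section is a regular 12-gon, circumradius r=6; the sphere at (8.5, 3) is not intersected at this z (|z−center|=17.320 > r=11.5); the sphere at (7.5, 8.5) is not intersected at this z (|z−center|=16.320 > r=9); After the difference (first − rest): none of the subtracted shapes is present at this height, so the r=6 cylinder is unchanged — 1 connected region. The outline is a single polygon with 12 vertices. Extrusion per mm of travel: 0.4 × 0.12 / (π × 0.875²) = 0.019956. Accumulating E over each segment gives final E = 0.7440.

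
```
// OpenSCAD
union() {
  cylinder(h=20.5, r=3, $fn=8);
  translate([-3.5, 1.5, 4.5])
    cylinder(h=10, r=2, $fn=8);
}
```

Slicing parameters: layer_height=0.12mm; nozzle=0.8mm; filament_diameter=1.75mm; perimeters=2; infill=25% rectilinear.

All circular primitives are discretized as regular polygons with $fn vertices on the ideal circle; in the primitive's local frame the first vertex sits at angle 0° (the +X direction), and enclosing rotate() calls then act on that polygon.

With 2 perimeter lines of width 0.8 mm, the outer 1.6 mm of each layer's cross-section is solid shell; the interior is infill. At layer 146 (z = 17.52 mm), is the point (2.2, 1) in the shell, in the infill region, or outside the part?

shell

At z = 17.52 mm: the cylinder: section is a regular 8-gon, circumradius r=3; the cylinder at (-3.5, 1.5) does not reach this height (z outside [4.5, 14.5]); Taking the union: only the r=3 cylinder is present, so the union is just that shape — 1 connected region. Overall, the cross-section is a single solid region. The nearest boundary edge runs (3.00, 0.00)→(2.12, 2.12); distance from the point to it = 0.36 mm. The point is inside the cross-section, 0.36 mm from the nearest boundary — within the 1.6 mm shell band (2 × 0.8).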